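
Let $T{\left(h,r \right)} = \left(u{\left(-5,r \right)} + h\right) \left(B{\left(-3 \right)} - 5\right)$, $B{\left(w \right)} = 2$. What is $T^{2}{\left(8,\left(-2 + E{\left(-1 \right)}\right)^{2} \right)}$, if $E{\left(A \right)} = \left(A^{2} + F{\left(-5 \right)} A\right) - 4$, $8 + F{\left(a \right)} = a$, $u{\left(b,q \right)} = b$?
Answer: $81$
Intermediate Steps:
$F{\left(a \right)} = -8 + a$
$E{\left(A \right)} = -4 + A^{2} - 13 A$ ($E{\left(A \right)} = \left(A^{2} + \left(-8 - 5\right) A\right) - 4 = \left(A^{2} - 13 A\right) - 4 = -4 + A^{2} - 13 A$)
$T{\left(h,r \right)} = 15 - 3 h$ ($T{\left(h,r \right)} = \left(-5 + h\right) \left(2 - 5\right) = \left(-5 + h\right) \left(-3\right) = 15 - 3 h$)
$T^{2}{\left(8,\left(-2 + E{\left(-1 \right)}\right)^{2} \right)} = \left(15 - 24\right)^{2} = \left(-9\right)^{2} = 81$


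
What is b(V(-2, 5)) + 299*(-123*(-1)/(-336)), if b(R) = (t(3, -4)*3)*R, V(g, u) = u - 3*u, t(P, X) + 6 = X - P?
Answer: 31421/112 ≈ 280.54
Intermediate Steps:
t(P, X) = -6 + X - P (t(P, X) = -6 + (X - P) = -6 + X - P)
V(g, u) = -2*u
b(R) = -39*R (b(R) = ((-6 - 4 - 1*3)*3)*R = ((-6 - 4 - 3)*3)*R = (-13*3)*R = -39*R)
b(V(-2, 5)) + 299*(-123*(-1)/(-336)) = -(-78)*5 + 299*(-123*(-1)/(-336)) = -39*(-10) + 299*(123*(-1/336)) = 390 + 299*(-41/112) = 390 - 12259/112 = 31421/112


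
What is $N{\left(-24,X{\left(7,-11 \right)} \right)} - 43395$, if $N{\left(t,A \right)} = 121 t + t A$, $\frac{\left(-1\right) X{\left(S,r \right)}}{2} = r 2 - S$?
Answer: $-47691$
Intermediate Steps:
$X{\left(S,r \right)} = - 4 r + 2 S$ ($X{\left(S,r \right)} = - 2 \left(r 2 - S\right) = - 2 \left(2 r - S\right) = - 2 \left(- S + 2 r\right) = - 4 r + 2 S$)
$N{\left(t,A \right)} = 121 t + A t$
$N{\left(-24,X{\left(7,-11 \right)} \right)} - 43395 = - 24 \left(121 + \left(\left(-4\right) \left(-11\right) + 2 \cdot 7\right)\right) - 43395 = - 24 \left(121 + \left(44 + 14\right)\right) - 43395 = - 24 \left(121 + 58\right) - 43395 = \left(-24\right) 179 - 43395 = -4296 - 43395 = -47691$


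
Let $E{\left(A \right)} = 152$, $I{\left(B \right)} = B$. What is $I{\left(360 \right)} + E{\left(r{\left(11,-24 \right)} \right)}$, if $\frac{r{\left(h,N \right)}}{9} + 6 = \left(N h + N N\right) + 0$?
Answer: $512$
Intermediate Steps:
$r{\left(h,N \right)} = -54 + 9 N^{2} + 9 N h$ ($r{\left(h,N \right)} = -54 + 9 \left(\left(N h + N N\right) + 0\right) = -54 + 9 \left(\left(N h + N^{2}\right) + 0\right) = -54 + 9 \left(\left(N^{2} + N h\right) + 0\right) = -54 + 9 \left(N^{2} + N h\right) = -54 + \left(9 N^{2} + 9 N h\right) = -54 + 9 N^{2} + 9 N h$)
$I{\left(360 \right)} + E{\left(r{\left(11,-24 \right)} \right)} = 360 + 152 = 512$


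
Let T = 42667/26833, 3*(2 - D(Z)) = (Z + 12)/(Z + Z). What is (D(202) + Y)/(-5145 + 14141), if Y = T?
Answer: 55506667/146282138808 ≈ 0.00037945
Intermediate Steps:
D(Z) = 2 - (12 + Z)/(6*Z) (D(Z) = 2 - (Z + 12)/(3*(Z + Z)) = 2 - (12 + Z)/(3*(2*Z)) = 2 - (12 + Z)*1/(2*Z)/3 = 2 - (12 + Z)/(6*Z))
T = 42667/26833 (T = 42667*(1/26833) = 42667/26833 ≈ 1.5901)
Y = 42667/26833 ≈ 1.5901
(D(202) + Y)/(-5145 + 14141) = ((11/6 - 2/202) + 42667/26833)/(-5145 + 14141) = ((11/6 - 2*1/202) + 42667/26833)/8996 = ((11/6 - 1/101) + 42667/26833)*(1/8996) = (1105/606 + 42667/26833)*(1/8996) = (55506667/16260798)*(1/8996) = 55506667/146282138808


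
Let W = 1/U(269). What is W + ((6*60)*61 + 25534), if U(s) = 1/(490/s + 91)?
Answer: 12800855/269 ≈ 47587.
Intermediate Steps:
U(s) = 1/(91 + 490/s)
W = 24969/269 (W = 1/((⅐)*269/(70 + 13*269)) = 1/((⅐)*269/(70 + 3497)) = 1/((⅐)*269/3567) = 1/((⅐)*269*(1/3567)) = 1/(269/24969) = 24969/269 ≈ 92.822)
W + ((6*60)*61 + 25534) = 24969/269 + ((6*60)*61 + 25534) = 24969/269 + (360*61 + 25534) = 24969/269 + (21960 + 25534) = 24969/269 + 47494 = 12800855/269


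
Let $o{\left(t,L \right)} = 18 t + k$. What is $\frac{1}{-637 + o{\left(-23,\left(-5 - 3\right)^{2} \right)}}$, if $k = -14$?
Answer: $- \frac{1}{1065} \approx -0.00093897$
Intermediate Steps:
$o{\left(t,L \right)} = -14 + 18 t$ ($o{\left(t,L \right)} = 18 t - 14 = -14 + 18 t$)
$\frac{1}{-637 + o{\left(-23,\left(-5 - 3\right)^{2} \right)}} = \frac{1}{-637 + \left(-14 + 18 \left(-23\right)\right)} = \frac{1}{-637 - 428} = \frac{1}{-1065} = - \frac{1}{1065}$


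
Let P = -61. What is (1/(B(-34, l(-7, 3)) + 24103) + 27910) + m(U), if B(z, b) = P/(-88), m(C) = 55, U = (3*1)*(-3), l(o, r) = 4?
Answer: 59317260713/2121125 ≈ 27965.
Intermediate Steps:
U = -9 (U = 3*(-3) = -9)
B(z, b) = 61/88 (B(z, b) = -61/(-88) = -61*(-1/88) = 61/88)
(1/(B(-34, l(-7, 3)) + 24103) + 27910) + m(U) = (1/(61/88 + 24103) + 27910) + 55 = (1/(2121125/88) + 27910) + 55 = (88/2121125 + 27910) + 55 = 59200598838/2121125 + 55 = 59317260713/2121125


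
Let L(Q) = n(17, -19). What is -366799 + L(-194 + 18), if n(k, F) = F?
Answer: -366818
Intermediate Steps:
L(Q) = -19
-366799 + L(-194 + 18) = -366799 - 19 = -366818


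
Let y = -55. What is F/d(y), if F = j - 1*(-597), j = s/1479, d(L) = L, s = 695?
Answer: -883658/81345 ≈ -10.863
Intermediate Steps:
j = 695/1479 ≈ 0.46991
F = 883658/1479 (F = 695/1479 - 1*(-597) = 695/1479 + 597 = 883658/1479 ≈ 597.47)
F/d(y) = (883658/1479)/(-55) = (883658/1479)*(-1/55) = -883658/81345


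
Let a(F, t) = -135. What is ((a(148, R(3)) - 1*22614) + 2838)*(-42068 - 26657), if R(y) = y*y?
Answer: 1368383475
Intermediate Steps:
R(y) = y²
((a(148, R(3)) - 1*22614) + 2838)*(-42068 - 26657) = ((-135 - 1*22614) + 2838)*(-42068 - 26657) = ((-135 - 22614) + 2838)*(-68725) = (-22749 + 2838)*(-68725) = -19911*(-68725) = 1368383475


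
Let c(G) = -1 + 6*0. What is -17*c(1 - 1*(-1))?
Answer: 17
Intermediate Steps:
c(G) = -1 (c(G) = -1 + 0 = -1)
-17*c(1 - 1*(-1)) = -17*(-1) = 17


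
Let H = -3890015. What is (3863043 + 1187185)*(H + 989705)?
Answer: -14647226770680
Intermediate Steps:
(3863043 + 1187185)*(H + 989705) = (3863043 + 1187185)*(-3890015 + 989705) = 5050228*(-2900310) = -14647226770680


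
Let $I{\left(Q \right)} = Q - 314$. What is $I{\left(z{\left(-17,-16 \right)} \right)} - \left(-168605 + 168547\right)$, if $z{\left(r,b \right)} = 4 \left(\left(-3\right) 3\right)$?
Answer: $-292$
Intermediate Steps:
$z{\left(r,b \right)} = -36$ ($z{\left(r,b \right)} = 4 \left(-9\right) = -36$)
$I{\left(Q \right)} = -314 + Q$
$I{\left(z{\left(-17,-16 \right)} \right)} - \left(-168605 + 168547\right) = \left(-314 - 36\right) - \left(-168605 + 168547\right) = -350 - -58 = -350 + 58 = -292$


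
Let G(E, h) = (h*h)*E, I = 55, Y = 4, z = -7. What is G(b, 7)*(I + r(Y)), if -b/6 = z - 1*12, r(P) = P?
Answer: 329574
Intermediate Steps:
b = 114 (b = -6*(-7 - 1*12) = -6*(-7 - 12) = -6*(-19) = 114)
G(E, h) = E*h**2 (G(E, h) = h**2*E = E*h**2)
G(b, 7)*(I + r(Y)) = (114*7**2)*(55 + 4) = (114*49)*59 = 5586*59 = 329574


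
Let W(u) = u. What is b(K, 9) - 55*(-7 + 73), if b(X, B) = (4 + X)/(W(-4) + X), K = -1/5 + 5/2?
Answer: -61773/17 ≈ -3633.7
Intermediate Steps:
K = 23/10 (K = -1*1/5 + 5*(1/2) = -1/5 + 5/2 = 23/10 ≈ 2.3000)
b(X, B) = (4 + X)/(-4 + X)
b(K, 9) - 55*(-7 + 73) = (4 + 23/10)/(-4 + 23/10) - 55*(-7 + 73) = (63/10)/(-17/10) - 55*66 = -10/17*63/10 - 3630 = -63/17 - 3630 = -61773/17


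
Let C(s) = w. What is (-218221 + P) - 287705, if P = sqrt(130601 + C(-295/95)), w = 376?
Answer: -505926 + 63*sqrt(33) ≈ -5.0556e+5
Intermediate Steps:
C(s) = 376
P = 63*sqrt(33) (P = sqrt(130601 + 376) = sqrt(130977) = 63*sqrt(33) ≈ 361.91)
(-218221 + P) - 287705 = (-218221 + 63*sqrt(33)) - 287705 = -505926 + 63*sqrt(33)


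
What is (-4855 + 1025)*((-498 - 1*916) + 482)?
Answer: 3569560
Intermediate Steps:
(-4855 + 1025)*((-498 - 1*916) + 482) = -3830*((-498 - 916) + 482) = -3830*(-1414 + 482) = -3830*(-932) = 3569560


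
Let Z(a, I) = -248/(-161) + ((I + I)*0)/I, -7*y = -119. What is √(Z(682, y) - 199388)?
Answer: 2*I*√1292074105/161 ≈ 446.53*I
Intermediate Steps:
y = 17 (y = -⅐*(-119) = 17)
Z(a, I) = 248/161 (Z(a, I) = -248*(-1/161) + ((2*I)*0)/I = 248/161 + 0/I = 248/161 + 0 = 248/161)
√(Z(682, y) - 199388) = √(248/161 - 199388) = √(-32101220/161) = 2*I*√1292074105/161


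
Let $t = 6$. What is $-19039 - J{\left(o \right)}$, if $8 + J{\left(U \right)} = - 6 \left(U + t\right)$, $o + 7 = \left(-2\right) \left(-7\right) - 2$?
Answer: $-18965$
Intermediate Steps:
$o = 5$ ($o = -7 - -12 = -7 + \left(14 - 2\right) = -7 + 12 = 5$)
$J{\left(U \right)} = -44 - 6 U$ ($J{\left(U \right)} = -8 - 6 \left(U + 6\right) = -8 - 6 \left(6 + U\right) = -8 - \left(36 + 6 U\right) = -44 - 6 U$)
$-19039 - J{\left(o \right)} = -19039 - \left(-44 - 30\right) = -19039 - -74 = -19039 + 74 = -18965$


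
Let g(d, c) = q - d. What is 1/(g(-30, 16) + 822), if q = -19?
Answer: 1/833 ≈ 0.0012005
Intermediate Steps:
g(d, c) = -19 - d
1/(g(-30, 16) + 822) = 1/((-19 - 1*(-30)) + 822) = 1/((-19 + 30) + 822) = 1/(11 + 822) = 1/833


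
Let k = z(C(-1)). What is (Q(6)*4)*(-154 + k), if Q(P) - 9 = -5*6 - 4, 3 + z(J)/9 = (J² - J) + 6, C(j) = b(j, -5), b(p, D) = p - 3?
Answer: -5300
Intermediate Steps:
b(p, D) = -3 + p
C(j) = -3 + j
z(J) = 27 - 9*J + 9*J² (z(J) = -27 + 9*((J² - J) + 6) = -27 + 9*(6 + J² - J) = -27 + (54 - 9*J + 9*J²) = 27 - 9*J + 9*J²)
Q(P) = -25 (Q(P) = 9 + (-5*6 - 4) = 9 + (-30 - 4) = 9 - 34 = -25)
k = 207 (k = 27 - 9*(-3 - 1) + 9*(-3 - 1)² = 27 - 9*(-4) + 9*(-4)² = 27 + 36 + 9*16 = 27 + 36 + 144 = 207)
(Q(6)*4)*(-154 + k) = (-25*4)*(-154 + 207) = -100*53 = -5300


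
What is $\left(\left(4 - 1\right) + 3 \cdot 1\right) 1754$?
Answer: $10524$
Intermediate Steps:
$\left(\left(4 - 1\right) + 3 \cdot 1\right) 1754 = \left(3 + 3\right) 1754 = 6 \cdot 1754 = 10524$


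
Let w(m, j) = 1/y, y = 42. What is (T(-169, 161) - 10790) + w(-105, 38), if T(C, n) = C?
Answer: -460277/42 ≈ -10959.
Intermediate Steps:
w(m, j) = 1/42
(T(-169, 161) - 10790) + w(-105, 38) = (-169 - 10790) + 1/42 = -10959 + 1/42 = -460277/42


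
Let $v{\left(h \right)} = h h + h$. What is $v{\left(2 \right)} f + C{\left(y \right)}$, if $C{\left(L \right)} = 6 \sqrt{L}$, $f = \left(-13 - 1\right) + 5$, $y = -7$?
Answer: $-54 + 6 i \sqrt{7} \approx -54.0 + 15.875 i$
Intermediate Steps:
$f = -9$ ($f = -14 + 5 = -9$)
$v{\left(h \right)} = h + h^{2}$ ($v{\left(h \right)} = h^{2} + h = h + h^{2}$)
$v{\left(2 \right)} f + C{\left(y \right)} = 2 \left(1 + 2\right) \left(-9\right) + 6 \sqrt{-7} = 2 \cdot 3 \left(-9\right) + 6 i \sqrt{7} = 6 \left(-9\right) + 6 i \sqrt{7} = -54 + 6 i \sqrt{7}$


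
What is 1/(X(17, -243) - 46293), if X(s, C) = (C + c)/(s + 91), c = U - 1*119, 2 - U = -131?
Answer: -108/4999873 ≈ -2.1601e-5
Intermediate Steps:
U = 133 (U = 2 - 1*(-131) = 2 + 131 = 133)
c = 14 (c = 133 - 1*119 = 133 - 119 = 14)
X(s, C) = (14 + C)/(91 + s) (X(s, C) = (C + 14)/(s + 91) = (14 + C)/(91 + s))
1/(X(17, -243) - 46293) = 1/((14 - 243)/(91 + 17) - 46293) = 1/(-229/108 - 46293) = 1/(-4999873/108) = -108/4999873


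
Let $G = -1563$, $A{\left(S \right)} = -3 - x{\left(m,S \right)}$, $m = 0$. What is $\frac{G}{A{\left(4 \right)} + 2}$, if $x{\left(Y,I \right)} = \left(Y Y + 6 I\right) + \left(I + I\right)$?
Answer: $\frac{521}{11} \approx 47.364$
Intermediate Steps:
$x{\left(Y,I \right)} = Y^{2} + 8 I$ ($x{\left(Y,I \right)} = \left(Y^{2} + 6 I\right) + 2 I = Y^{2} + 8 I$)
$A{\left(S \right)} = -3 - 8 S$ ($A{\left(S \right)} = -3 - \left(0^{2} + 8 S\right) = -3 - \left(0 + 8 S\right) = -3 - 8 S$)
$\frac{G}{A{\left(4 \right)} + 2} = \frac{1}{\left(-3 - 32\right) + 2} \left(-1563\right) = \frac{1}{-35 + 2} \left(-1563\right) = \frac{1}{-33} \left(-1563\right) = \left(- \frac{1}{33}\right) \left(-1563\right) = \frac{521}{11}$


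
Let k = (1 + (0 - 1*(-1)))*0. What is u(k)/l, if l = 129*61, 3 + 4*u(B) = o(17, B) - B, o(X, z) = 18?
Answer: 5/10492 ≈ 0.00047655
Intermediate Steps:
k = 0 (k = (1 + (0 + 1))*0 = (1 + 1)*0 = 2*0 = 0)
u(B) = 15/4 - B/4 (u(B) = -¾ + (18 - B)/4 = -¾ + (9/2 - B/4) = 15/4 - B/4)
l = 7869
u(k)/l = (15/4 - ¼*0)/7869 = (15/4 + 0)*(1/7869) = (15/4)*(1/7869) = 5/10492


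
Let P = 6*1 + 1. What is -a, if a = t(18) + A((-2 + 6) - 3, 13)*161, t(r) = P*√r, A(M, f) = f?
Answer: -2093 - 21*√2 ≈ -2122.7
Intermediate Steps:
P = 7 (P = 6 + 1 = 7)
t(r) = 7*√r
a = 2093 + 21*√2 (a = 7*√18 + 13*161 = 7*(3*√2) + 2093 = 21*√2 + 2093 = 2093 + 21*√2 ≈ 2122.7)
-a = -(2093 + 21*√2) = -2093 - 21*√2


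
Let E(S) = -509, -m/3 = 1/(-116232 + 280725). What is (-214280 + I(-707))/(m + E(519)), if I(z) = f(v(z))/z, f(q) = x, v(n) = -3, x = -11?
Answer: 107878888047/256255180 ≈ 420.98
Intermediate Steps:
m = -1/54831 (m = -3/(-116232 + 280725) = -3/164493 = -3*1/164493 = -1/54831 ≈ -1.8238e-5)
f(q) = -11
I(z) = -11/z
(-214280 + I(-707))/(m + E(519)) = (-214280 - 11/(-707))/(-1/54831 - 509) = (-214280 - 11*(-1/707))/(-27908980/54831) = (-214280 + 11/707)*(-54831/27908980) = -151495949/707*(-54831/27908980) = 107878888047/256255180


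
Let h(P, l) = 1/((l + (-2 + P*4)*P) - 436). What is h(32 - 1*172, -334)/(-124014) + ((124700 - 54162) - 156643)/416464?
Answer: -207985136696041/1005961580925840 ≈ -0.20675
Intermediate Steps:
h(P, l) = 1/(-436 + l + P*(-2 + 4*P)) (h(P, l) = 1/((l + (-2 + 4*P)*P) - 436) = 1/((l + P*(-2 + 4*P)) - 436) = 1/(-436 + l + P*(-2 + 4*P)))
h(32 - 1*172, -334)/(-124014) + ((124700 - 54162) - 156643)/416464 = 1/(-436 - 334 - 2*(32 - 1*172) + 4*(32 - 1*172)²*(-124014)) + ((124700 - 54162) - 156643)/416464 = -1/124014/(-436 - 334 - 2*(32 - 172) + 4*(32 - 172)²) + (70538 - 156643)*(1/416464) = -1/124014/(-436 - 334 - 2*(-140) + 4*(-140)²) - 86105*1/416464 = -1/124014/(-436 - 334 + 280 + 4*19600) - 86105/416464 = -1/124014/(-436 - 334 + 280 + 78400) - 86105/416464 = -1/124014/77910 - 86105/416464 = (1/77910)*(-1/124014) - 86105/416464 = -1/9661930740 - 86105/416464 = -207985136696041/1005961580925840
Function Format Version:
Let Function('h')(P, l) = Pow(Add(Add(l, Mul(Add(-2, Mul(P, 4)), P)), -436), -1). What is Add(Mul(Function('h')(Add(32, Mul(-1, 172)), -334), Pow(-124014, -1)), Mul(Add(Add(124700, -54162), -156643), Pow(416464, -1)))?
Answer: Rational(-207985136696041, 1005961580925840) ≈ -0.20675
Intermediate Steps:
Function('h')(P, l) = Pow(Add(-436, l, Mul(P, Add(-2, Mul(4, P)))), -1) (Function('h')(P, l) = Pow(Add(Add(l, Mul(Add(-2, Mul(4, P)), P)), -436), -1) = Pow(Add(Add(l, Mul(P, Add(-2, Mul(4, P)))), -436), -1) = Pow(Add(-436, l, Mul(P, Add(-2, Mul(4, P)))), -1))
Add(Mul(Function('h')(Add(32, Mul(-1, 172)), -334), Pow(-124014, -1)), Mul(Add(Add(124700, -54162), -156643), Pow(416464, -1))) = Add(Mul(Pow(Add(-436, -334, Mul(-2, Add(32, Mul(-1, 172))), Mul(4, Pow(Add(32, Mul(-1, 172)), 2))), -1), Pow(-124014, -1)), Mul(Add(Add(124700, -54162), -156643), Pow(416464, -1))) = Add(Mul(Pow(Add(-436, -334, Mul(-2, Add(32, -172)), Mul(4, Pow(Add(32, -172), 2))), -1), Rational(-1, 124014)), Mul(Add(70538, -156643), Rational(1, 416464))) = Add(Mul(Pow(Add(-436, -334, Mul(-2, -140), Mul(4, Pow(-140, 2))), -1), Rational(-1, 124014)), Mul(-86105, Rational(1, 416464))) = Add(Mul(Pow(Add(-436, -334, 280, Mul(4, 19600)), -1), Rational(-1, 124014)), Rational(-86105, 416464)) = Add(Mul(Pow(Add(-436, -334, 280, 78400), -1), Rational(-1, 124014)), Rational(-86105, 416464)) = Add(Mul(Pow(77910, -1), Rational(-1, 124014)), Rational(-86105, 416464)) = Add(Mul(Rational(1, 77910), Rational(-1, 124014)), Rational(-86105, 416464)) = Add(Rational(-1, 9661930740), Rational(-86105, 416464)) = Rational(-207985136696041, 1005961580925840)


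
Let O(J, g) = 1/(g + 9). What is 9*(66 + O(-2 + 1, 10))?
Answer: 11295/19 ≈ 594.47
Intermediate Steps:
O(J, g) = 1/(9 + g)
9*(66 + O(-2 + 1, 10)) = 9*(66 + 1/(9 + 10)) = 9*(66 + 1/19) = 9*(1255/19) = 11295/19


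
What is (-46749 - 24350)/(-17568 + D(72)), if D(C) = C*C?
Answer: 71099/12384 ≈ 5.7412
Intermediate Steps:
D(C) = C²
(-46749 - 24350)/(-17568 + D(72)) = (-46749 - 24350)/(-17568 + 72²) = -71099/(-17568 + 5184) = -71099/(-12384) = -71099*(-1/12384) = 71099/12384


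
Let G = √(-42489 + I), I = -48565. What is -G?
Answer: -I*√91054 ≈ -301.75*I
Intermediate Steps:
G = I*√91054 (G = √(-42489 - 48565) = √(-91054) = I*√91054 ≈ 301.75*I)
-G = -I*√91054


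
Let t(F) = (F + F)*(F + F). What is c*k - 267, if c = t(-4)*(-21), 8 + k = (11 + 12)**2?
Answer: -700491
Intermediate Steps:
k = 521 (k = -8 + (11 + 12)**2 = -8 + 23**2 = -8 + 529 = 521)
t(F) = 4*F**2 (t(F) = (2*F)*(2*F) = 4*F**2)
c = -1344 (c = (4*(-4)**2)*(-21) = (4*16)*(-21) = 64*(-21) = -1344)
c*k - 267 = -1344*521 - 267 = -700224 - 267 = -700491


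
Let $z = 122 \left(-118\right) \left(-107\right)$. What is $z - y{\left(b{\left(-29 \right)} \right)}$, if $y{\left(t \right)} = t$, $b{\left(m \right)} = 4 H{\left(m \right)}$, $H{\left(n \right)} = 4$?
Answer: $1540356$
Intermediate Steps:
$z = 1540372$ ($z = \left(-14396\right) \left(-107\right) = 1540372$)
$b{\left(m \right)} = 16$ ($b{\left(m \right)} = 4 \cdot 4 = 16$)
$z - y{\left(b{\left(-29 \right)} \right)} = 1540372 - 16 = 1540356$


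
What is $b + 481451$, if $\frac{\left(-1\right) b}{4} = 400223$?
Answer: $-1119441$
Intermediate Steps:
$b = -1600892$ ($b = \left(-4\right) 400223 = -1600892$)
$b + 481451 = -1600892 + 481451 = -1119441$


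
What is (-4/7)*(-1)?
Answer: 4/7 ≈ 0.57143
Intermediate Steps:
(-4/7)*(-1) = ((1/7)*(-4))*(-1) = -4/7*(-1) = 4/7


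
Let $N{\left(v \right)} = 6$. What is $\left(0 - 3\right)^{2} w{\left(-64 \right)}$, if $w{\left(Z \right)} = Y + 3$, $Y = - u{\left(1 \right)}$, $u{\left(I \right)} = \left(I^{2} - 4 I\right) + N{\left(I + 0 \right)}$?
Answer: $0$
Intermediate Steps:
$u{\left(I \right)} = 6 + I^{2} - 4 I$ ($u{\left(I \right)} = \left(I^{2} - 4 I\right) + 6 = 6 + I^{2} - 4 I$)
$Y = -3$ ($Y = - (6 + 1^{2} - 4) = - (6 + 1 - 4) = \left(-1\right) 3 = -3$)
$w{\left(Z \right)} = 0$ ($w{\left(Z \right)} = -3 + 3 = 0$)
$\left(0 - 3\right)^{2} w{\left(-64 \right)} = \left(0 - 3\right)^{2} \cdot 0 = \left(-3\right)^{2} \cdot 0 = 9 \cdot 0 = 0$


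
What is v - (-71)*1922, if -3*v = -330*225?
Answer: 161212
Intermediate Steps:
v = 24750 (v = -(-110)*225 = -⅓*(-74250) = 24750)
v - (-71)*1922 = 24750 - (-71)*1922 = 24750 - 1*(-136462) = 24750 + 136462 = 161212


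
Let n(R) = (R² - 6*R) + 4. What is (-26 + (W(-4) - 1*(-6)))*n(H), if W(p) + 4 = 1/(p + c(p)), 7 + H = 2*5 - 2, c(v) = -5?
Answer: 217/9 ≈ 24.111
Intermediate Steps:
H = 1 (H = -7 + (2*5 - 2) = -7 + (10 - 2) = -7 + 8 = 1)
n(R) = 4 + R² - 6*R
W(p) = -4 + 1/(-5 + p) (W(p) = -4 + 1/(p - 5) = -4 + 1/(-5 + p))
(-26 + (W(-4) - 1*(-6)))*n(H) = (-26 + ((21 - 4*(-4))/(-5 - 4) - 1*(-6)))*(4 + 1² - 6*1) = (-26 + ((21 + 16)/(-9) + 6))*(4 + 1 - 6) = (-26 + (-⅑*37 + 6))*(-1) = (-26 + (-37/9 + 6))*(-1) = (-26 + 17/9)*(-1) = -217/9*(-1) = 217/9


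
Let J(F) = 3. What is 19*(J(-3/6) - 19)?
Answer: -304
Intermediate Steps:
19*(J(-3/6) - 19) = 19*(3 - 19) = 19*(-16) = -304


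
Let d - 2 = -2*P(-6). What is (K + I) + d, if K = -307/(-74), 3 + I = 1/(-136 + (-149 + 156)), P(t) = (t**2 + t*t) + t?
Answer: -1230089/9546 ≈ -128.86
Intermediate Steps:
P(t) = t + 2*t**2 (P(t) = (t**2 + t**2) + t = 2*t**2 + t = t + 2*t**2)
I = -388/129 (I = -3 + 1/(-136 + (-149 + 156)) = -3 + 1/(-136 + 7) = -3 + 1/(-129) = -3 - 1/129 = -388/129 ≈ -3.0078)
K = 307/74 (K = -307*(-1/74) = 307/74 ≈ 4.1487)
d = -130 (d = 2 - (-12)*(1 + 2*(-6)) = 2 - (-12)*(1 - 12) = 2 - (-12)*(-11) = 2 - 2*66 = 2 - 132 = -130)
(K + I) + d = (307/74 - 388/129) - 130 = 10891/9546 - 130 = -1230089/9546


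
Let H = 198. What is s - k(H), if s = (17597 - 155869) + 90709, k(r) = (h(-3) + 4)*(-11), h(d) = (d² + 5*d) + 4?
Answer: -47541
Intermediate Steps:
h(d) = 4 + d² + 5*d
k(r) = -22 (k(r) = ((4 + (-3)² + 5*(-3)) + 4)*(-11) = ((4 + 9 - 15) + 4)*(-11) = (-2 + 4)*(-11) = 2*(-11) = -22)
s = -47563 (s = -138272 + 90709 = -47563)
s - k(H) = -47563 - 1*(-22) = -47563 + 22 = -47541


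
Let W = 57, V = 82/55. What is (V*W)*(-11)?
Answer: -4674/5 ≈ -934.80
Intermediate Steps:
V = 82/55 (V = 82*(1/55) = 82/55 ≈ 1.4909)
(V*W)*(-11) = ((82/55)*57)*(-11) = (4674/55)*(-11) = -4674/5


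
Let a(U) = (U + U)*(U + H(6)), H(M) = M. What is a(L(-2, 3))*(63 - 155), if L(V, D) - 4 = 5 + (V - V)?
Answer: -24840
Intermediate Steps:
L(V, D) = 9 (L(V, D) = 4 + (5 + (V - V)) = 4 + (5 + 0) = 4 + 5 = 9)
a(U) = 2*U*(6 + U) (a(U) = (U + U)*(U + 6) = (2*U)*(6 + U) = 2*U*(6 + U))
a(L(-2, 3))*(63 - 155) = (2*9*(6 + 9))*(63 - 155) = (2*9*15)*(-92) = 270*(-92) = -24840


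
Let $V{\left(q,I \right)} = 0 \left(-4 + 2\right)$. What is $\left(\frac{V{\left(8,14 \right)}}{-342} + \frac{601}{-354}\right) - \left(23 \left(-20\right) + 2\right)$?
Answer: $\frac{161531}{354} \approx 456.3$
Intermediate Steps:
$V{\left(q,I \right)} = 0$ ($V{\left(q,I \right)} = 0 \left(-2\right) = 0$)
$\left(\frac{V{\left(8,14 \right)}}{-342} + \frac{601}{-354}\right) - \left(23 \left(-20\right) + 2\right) = \left(\frac{0}{-342} + \frac{601}{-354}\right) - \left(23 \left(-20\right) + 2\right) = \left(0 \left(- \frac{1}{342}\right) + 601 \left(- \frac{1}{354}\right)\right) - \left(-460 + 2\right) = \left(0 - \frac{601}{354}\right) - -458 = - \frac{601}{354} + 458 = \frac{161531}{354}$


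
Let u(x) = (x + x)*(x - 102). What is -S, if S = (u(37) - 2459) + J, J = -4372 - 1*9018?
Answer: 20659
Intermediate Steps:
u(x) = 2*x*(-102 + x) (u(x) = (2*x)*(-102 + x) = 2*x*(-102 + x))
J = -13390 (J = -4372 - 9018 = -13390)
S = -20659 (S = (2*37*(-102 + 37) - 2459) - 13390 = (2*37*(-65) - 2459) - 13390 = (-4810 - 2459) - 13390 = -7269 - 13390 = -20659)
-S = -1*(-20659) = 20659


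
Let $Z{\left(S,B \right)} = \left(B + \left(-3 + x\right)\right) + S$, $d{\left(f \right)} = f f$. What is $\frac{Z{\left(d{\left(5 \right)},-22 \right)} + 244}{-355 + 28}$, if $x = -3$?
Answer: $- \frac{241}{327} \approx -0.737$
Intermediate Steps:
$d{\left(f \right)} = f^{2}$
$Z{\left(S,B \right)} = -6 + B + S$ ($Z{\left(S,B \right)} = \left(B - 6\right) + S = \left(-6 + B\right) + S = -6 + B + S$)
$\frac{Z{\left(d{\left(5 \right)},-22 \right)} + 244}{-355 + 28} = \frac{\left(-6 - 22 + 5^{2}\right) + 244}{-355 + 28} = \frac{\left(-6 - 22 + 25\right) + 244}{-327} = \left(-3 + 244\right) \left(- \frac{1}{327}\right) = 241 \left(- \frac{1}{327}\right) = - \frac{241}{327}$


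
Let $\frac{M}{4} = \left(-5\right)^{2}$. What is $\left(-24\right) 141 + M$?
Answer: $-3284$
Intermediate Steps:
$M = 100$ ($M = 4 \left(-5\right)^{2} = 4 \cdot 25 = 100$)
$\left(-24\right) 141 + M = \left(-24\right) 141 + 100 = -3384 + 100 = -3284$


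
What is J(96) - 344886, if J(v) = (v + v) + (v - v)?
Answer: -344694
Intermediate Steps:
J(v) = 2*v (J(v) = 2*v + 0 = 2*v)
J(96) - 344886 = 2*96 - 344886 = 192 - 344886 = -344694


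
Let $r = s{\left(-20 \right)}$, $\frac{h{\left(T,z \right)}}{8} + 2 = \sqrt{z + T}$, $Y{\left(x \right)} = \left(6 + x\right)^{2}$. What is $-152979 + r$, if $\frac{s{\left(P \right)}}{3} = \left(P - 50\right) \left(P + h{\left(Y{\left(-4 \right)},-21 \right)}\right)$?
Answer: $-145419 - 1680 i \sqrt{17} \approx -1.4542 \cdot 10^{5} - 6926.8 i$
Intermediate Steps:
$h{\left(T,z \right)} = -16 + 8 \sqrt{T + z}$ ($h{\left(T,z \right)} = -16 + 8 \sqrt{z + T} = -16 + 8 \sqrt{T + z}$)
$s{\left(P \right)} = 3 \left(-50 + P\right) \left(-16 + P + 8 i \sqrt{17}\right)$ ($s{\left(P \right)} = 3 \left(P - 50\right) \left(P - \left(16 - 8 \sqrt{\left(6 - 4\right)^{2} - 21}\right)\right) = 3 \left(-50 + P\right) \left(P - \left(16 - 8 \sqrt{2^{2} - 21}\right)\right) = 3 \left(-50 + P\right) \left(P - \left(16 - 8 \sqrt{4 - 21}\right)\right) = 3 \left(-50 + P\right) \left(P - \left(16 - 8 \sqrt{-17}\right)\right) = 3 \left(-50 + P\right) \left(P - \left(16 - 8 i \sqrt{17}\right)\right) = 3 \left(-50 + P\right) \left(-16 + P + 8 i \sqrt{17}\right)$)
$r = 7560 - 1680 i \sqrt{17}$ ($r = 2400 - -3960 + 3 \left(-20\right)^{2} - 1200 i \sqrt{17} + 24 i \left(-20\right) \sqrt{17} = 2400 + 3960 + 3 \cdot 400 - 1200 i \sqrt{17} - 480 i \sqrt{17} = 2400 + 3960 + 1200 - 1200 i \sqrt{17} - 480 i \sqrt{17} = 7560 - 1680 i \sqrt{17} \approx 7560.0 - 6926.8 i$)
$-152979 + r = -152979 + \left(7560 - 1680 i \sqrt{17}\right) = -145419 - 1680 i \sqrt{17}$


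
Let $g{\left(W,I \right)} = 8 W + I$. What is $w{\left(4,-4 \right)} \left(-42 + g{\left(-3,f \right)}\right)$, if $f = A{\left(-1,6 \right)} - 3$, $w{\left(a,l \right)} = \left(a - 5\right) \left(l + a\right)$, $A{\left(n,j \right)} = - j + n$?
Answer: $0$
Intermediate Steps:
$A{\left(n,j \right)} = n - j$
$w{\left(a,l \right)} = \left(-5 + a\right) \left(a + l\right)$
$f = -10$ ($f = \left(-1 - 6\right) - 3 = -7 - 3 = -10$)
$g{\left(W,I \right)} = I + 8 W$
$w{\left(4,-4 \right)} \left(-42 + g{\left(-3,f \right)}\right) = \left(4^{2} - 20 - -20 + 4 \left(-4\right)\right) \left(-42 + \left(-10 + 8 \left(-3\right)\right)\right) = \left(16 - 20 + 20 - 16\right) \left(-42 - 34\right) = 0 \left(-42 - 34\right) = 0 \left(-76\right) = 0$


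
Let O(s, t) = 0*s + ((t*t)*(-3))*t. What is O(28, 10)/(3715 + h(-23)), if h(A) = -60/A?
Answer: -13800/17101 ≈ -0.80697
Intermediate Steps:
O(s, t) = -3*t**3 (O(s, t) = 0 + (t**2*(-3))*t = 0 + (-3*t**2)*t = 0 - 3*t**3 = -3*t**3)
O(28, 10)/(3715 + h(-23)) = (-3*10**3)/(3715 - 60/(-23)) = (-3*1000)/(3715 - 60*(-1/23)) = -3000/(3715 + 60/23) = -3000/85505/23 = -3000*23/85505 = -13800/17101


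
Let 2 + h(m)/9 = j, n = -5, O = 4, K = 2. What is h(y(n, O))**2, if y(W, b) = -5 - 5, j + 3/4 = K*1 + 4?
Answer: 13689/16 ≈ 855.56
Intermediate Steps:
j = 21/4 (j = -3/4 + (2*1 + 4) = -3/4 + (2 + 4) = -3/4 + 6 = 21/4 ≈ 5.2500)
y(W, b) = -10
h(m) = 117/4 (h(m) = -18 + 9*(21/4) = -18 + 189/4 = 117/4)
h(y(n, O))**2 = (117/4)**2 = 13689/16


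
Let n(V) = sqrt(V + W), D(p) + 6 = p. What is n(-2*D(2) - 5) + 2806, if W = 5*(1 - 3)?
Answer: 2806 + I*sqrt(7) ≈ 2806.0 + 2.6458*I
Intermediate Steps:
D(p) = -6 + p
W = -10 (W = 5*(-2) = -10)
n(V) = sqrt(-10 + V) (n(V) = sqrt(V - 10) = sqrt(-10 + V))
n(-2*D(2) - 5) + 2806 = sqrt(-10 + (-2*(-6 + 2) - 5)) + 2806 = sqrt(-10 + (-2*(-4) - 5)) + 2806 = sqrt(-10 + (8 - 5)) + 2806 = sqrt(-10 + 3) + 2806 = sqrt(-7) + 2806 = I*sqrt(7) + 2806 = 2806 + I*sqrt(7)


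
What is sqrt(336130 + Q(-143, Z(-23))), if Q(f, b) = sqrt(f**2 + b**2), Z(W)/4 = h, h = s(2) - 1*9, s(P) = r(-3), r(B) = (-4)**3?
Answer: sqrt(336130 + sqrt(105713)) ≈ 580.05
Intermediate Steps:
r(B) = -64
s(P) = -64
h = -73 (h = -64 - 1*9 = -64 - 9 = -73)
Z(W) = -292 (Z(W) = 4*(-73) = -292)
Q(f, b) = sqrt(b**2 + f**2)
sqrt(336130 + Q(-143, Z(-23))) = sqrt(336130 + sqrt((-292)**2 + (-143)**2)) = sqrt(336130 + sqrt(85264 + 20449)) = sqrt(336130 + sqrt(105713))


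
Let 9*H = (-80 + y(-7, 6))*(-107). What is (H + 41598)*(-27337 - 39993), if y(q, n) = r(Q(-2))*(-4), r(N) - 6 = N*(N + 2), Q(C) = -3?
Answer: -26042840020/9 ≈ -2.8936e+9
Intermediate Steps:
r(N) = 6 + N*(2 + N) (r(N) = 6 + N*(N + 2) = 6 + N*(2 + N))
y(q, n) = -36 (y(q, n) = (6 + (-3)² + 2*(-3))*(-4) = (6 + 9 - 6)*(-4) = 9*(-4) = -36)
H = 12412/9 (H = ((-80 - 36)*(-107))/9 = (-116*(-107))/9 = (⅑)*12412 = 12412/9 ≈ 1379.1)
(H + 41598)*(-27337 - 39993) = (12412/9 + 41598)*(-27337 - 39993) = (386794/9)*(-67330) = -26042840020/9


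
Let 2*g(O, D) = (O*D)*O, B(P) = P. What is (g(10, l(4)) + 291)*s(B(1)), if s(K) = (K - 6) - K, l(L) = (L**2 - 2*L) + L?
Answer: -5346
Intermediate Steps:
l(L) = L**2 - L
g(O, D) = D*O**2/2 (g(O, D) = ((O*D)*O)/2 = ((D*O)*O)/2 = (D*O**2)/2 = D*O**2/2)
s(K) = -6 (s(K) = (-6 + K) - K = -6)
(g(10, l(4)) + 291)*s(B(1)) = ((1/2)*(4*(-1 + 4))*10**2 + 291)*(-6) = ((1/2)*(4*3)*100 + 291)*(-6) = ((1/2)*12*100 + 291)*(-6) = (600 + 291)*(-6) = 891*(-6) = -5346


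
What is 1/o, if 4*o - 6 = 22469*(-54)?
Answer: -1/303330 ≈ -3.2967e-6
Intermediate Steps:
o = -303330 (o = 3/2 + (22469*(-54))/4 = 3/2 + (¼)*(-1213326) = 3/2 - 606663/2 = -303330)
1/o = 1/(-303330) = -1/303330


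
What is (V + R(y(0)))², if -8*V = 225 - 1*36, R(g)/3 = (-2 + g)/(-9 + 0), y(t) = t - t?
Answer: 303601/576 ≈ 527.08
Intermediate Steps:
y(t) = 0
R(g) = ⅔ - g/3 (R(g) = 3*((-2 + g)/(-9 + 0)) = 3*((-2 + g)/(-9)) = 3*((-2 + g)*(-⅑)) = 3*(2/9 - g/9) = ⅔ - g/3)
V = -189/8 (V = -(225 - 1*36)/8 = -(225 - 36)/8 = -⅛*189 = -189/8 ≈ -23.625)
(V + R(y(0)))² = (-189/8 + (⅔ - ⅓*0))² = (-189/8 + (⅔ + 0))² = (-189/8 + ⅔)² = (-551/24)² = 303601/576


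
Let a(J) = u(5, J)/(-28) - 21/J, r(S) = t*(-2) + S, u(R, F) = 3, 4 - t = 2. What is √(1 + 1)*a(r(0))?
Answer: 36*√2/7 ≈ 7.2731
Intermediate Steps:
t = 2 (t = 4 - 1*2 = 4 - 2 = 2)
r(S) = -4 + S (r(S) = 2*(-2) + S = -4 + S)
a(J) = -3/28 - 21/J (a(J) = 3/(-28) - 21/J = 3*(-1/28) - 21/J = -3/28 - 21/J)
√(1 + 1)*a(r(0)) = √(1 + 1)*(-3/28 - 21/(-4 + 0)) = √2*(-3/28 - 21/(-4)) = √2*(-3/28 - 21*(-¼)) = √2*(-3/28 + 21/4) = √2*(36/7) = 36*√2/7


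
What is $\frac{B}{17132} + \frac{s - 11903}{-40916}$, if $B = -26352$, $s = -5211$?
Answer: $- \frac{98127673}{87621614} \approx -1.1199$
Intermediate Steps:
$\frac{B}{17132} + \frac{s - 11903}{-40916} = - \frac{26352}{17132} + \frac{-5211 - 11903}{-40916} = \left(-26352\right) \frac{1}{17132} + \left(-5211 - 11903\right) \left(- \frac{1}{40916}\right) = - \frac{6588}{4283} - - \frac{8557}{20458} = - \frac{6588}{4283} + \frac{8557}{20458} = - \frac{98127673}{87621614}$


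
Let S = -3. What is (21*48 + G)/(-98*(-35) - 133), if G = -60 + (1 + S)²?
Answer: 136/471 ≈ 0.28875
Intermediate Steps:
G = -56 (G = -60 + (1 - 3)² = -60 + (-2)² = -60 + 4 = -56)
(21*48 + G)/(-98*(-35) - 133) = (21*48 - 56)/(-98*(-35) - 133) = (1008 - 56)/(3430 - 133) = 952/3297 = 952*(1/3297) = 136/471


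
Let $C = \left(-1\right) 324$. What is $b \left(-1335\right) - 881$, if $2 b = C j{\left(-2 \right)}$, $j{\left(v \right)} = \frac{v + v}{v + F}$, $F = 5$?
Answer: $-289241$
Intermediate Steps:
$j{\left(v \right)} = \frac{2 v}{5 + v}$ ($j{\left(v \right)} = \frac{v + v}{v + 5} = \frac{2 v}{5 + v}$)
$C = -324$
$b = 216$ ($b = \frac{\left(-324\right) 2 \left(-2\right) \frac{1}{5 - 2}}{2} = \frac{\left(-324\right) 2 \left(-2\right) \frac{1}{3}}{2} = \frac{\left(-324\right) \left(- \frac{4}{3}\right)}{2} = \frac{1}{2} \cdot 432 = 216$)
$b \left(-1335\right) - 881 = 216 \left(-1335\right) - 881 = -288360 - 881 = -289241$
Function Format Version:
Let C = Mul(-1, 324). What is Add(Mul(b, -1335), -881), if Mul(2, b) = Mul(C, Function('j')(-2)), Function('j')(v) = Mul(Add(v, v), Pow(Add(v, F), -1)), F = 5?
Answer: -289241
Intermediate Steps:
Function('j')(v) = Mul(2, v, Pow(Add(5, v), -1)) (Function('j')(v) = Mul(Add(v, v), Pow(Add(v, 5), -1)) = Mul(Mul(2, v), Pow(Add(5, v), -1)) = Mul(2, v, Pow(Add(5, v), -1)))
C = -324
b = 216 (b = Mul(Rational(1, 2), Mul(-324, Mul(2, -2, Pow(Add(5, -2), -1)))) = Mul(Rational(1, 2), Mul(-324, Mul(2, -2, Pow(3, -1)))) = Mul(Rational(1, 2), Mul(-324, Mul(2, -2, Rational(1, 3)))) = Mul(Rational(1, 2), Mul(-324, Rational(-4, 3))) = Mul(Rational(1, 2), 432) = 216)
Add(Mul(b, -1335), -881) = Add(Mul(216, -1335), -881) = Add(-288360, -881) = -289241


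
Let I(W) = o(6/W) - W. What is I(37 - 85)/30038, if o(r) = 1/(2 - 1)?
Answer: 49/30038 ≈ 0.0016313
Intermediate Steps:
o(r) = 1 (o(r) = 1/1 = 1)
I(W) = 1 - W
I(37 - 85)/30038 = (1 - (37 - 85))/30038 = (1 - 1*(-48))*(1/30038) = (1 + 48)*(1/30038) = 49*(1/30038) = 49/30038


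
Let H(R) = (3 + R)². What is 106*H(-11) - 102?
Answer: 6682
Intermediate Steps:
106*H(-11) - 102 = 106*(3 - 11)² - 102 = 106*(-8)² - 102 = 106*64 - 102 = 6784 - 102 = 6682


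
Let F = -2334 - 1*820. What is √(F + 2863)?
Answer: I*√291 ≈ 17.059*I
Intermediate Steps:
F = -3154 (F = -2334 - 820 = -3154)
√(F + 2863) = √(-3154 + 2863) = √(-291) = I*√291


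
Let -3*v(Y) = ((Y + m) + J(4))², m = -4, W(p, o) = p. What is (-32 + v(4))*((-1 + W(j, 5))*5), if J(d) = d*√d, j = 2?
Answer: -800/3 ≈ -266.67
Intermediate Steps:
J(d) = d^(3/2)
v(Y) = -(4 + Y)²/3 (v(Y) = -((Y - 4) + 4^(3/2))²/3 = -((-4 + Y) + 8)²/3 = -(4 + Y)²/3)
(-32 + v(4))*((-1 + W(j, 5))*5) = (-32 - (4 + 4)²/3)*((-1 + 2)*5) = (-32 - ⅓*8²)*(1*5) = (-32 - ⅓*64)*5 = (-32 - 64/3)*5 = -160/3*5 = -800/3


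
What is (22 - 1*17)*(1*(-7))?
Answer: -35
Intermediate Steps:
(22 - 1*17)*(1*(-7)) = (22 - 17)*(-7) = 5*(-7) = -35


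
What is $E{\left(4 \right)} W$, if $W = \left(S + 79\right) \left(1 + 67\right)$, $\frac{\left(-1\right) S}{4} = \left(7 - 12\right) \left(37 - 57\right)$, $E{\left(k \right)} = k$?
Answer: $-87312$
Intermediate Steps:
$S = -400$ ($S = - 4 \left(7 - 12\right) \left(37 - 57\right) = - 4 \left(\left(-5\right) \left(-20\right)\right) = \left(-4\right) 100 = -400$)
$W = -21828$ ($W = \left(-400 + 79\right) \left(1 + 67\right) = \left(-321\right) 68 = -21828$)
$E{\left(4 \right)} W = 4 \left(-21828\right) = -87312$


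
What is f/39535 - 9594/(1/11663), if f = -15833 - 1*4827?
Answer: -884752361686/7907 ≈ -1.1189e+8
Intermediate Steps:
f = -20660 (f = -15833 - 4827 = -20660)
f/39535 - 9594/(1/11663) = -20660/39535 - 9594/(1/11663) = -20660*1/39535 - 9594/1/11663 = -4132/7907 - 9594*11663 = -4132/7907 - 111894822 = -884752361686/7907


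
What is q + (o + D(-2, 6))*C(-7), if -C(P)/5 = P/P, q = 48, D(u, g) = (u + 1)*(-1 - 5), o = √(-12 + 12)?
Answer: 18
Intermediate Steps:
o = 0 (o = √0 = 0)
D(u, g) = -6 - 6*u (D(u, g) = (1 + u)*(-6) = -6 - 6*u)
C(P) = -5 (C(P) = -5*P/P = -5*1 = -5)
q + (o + D(-2, 6))*C(-7) = 48 + (0 + (-6 - 6*(-2)))*(-5) = 48 + (0 + (-6 + 12))*(-5) = 48 + (0 + 6)*(-5) = 48 + 6*(-5) = 48 - 30 = 18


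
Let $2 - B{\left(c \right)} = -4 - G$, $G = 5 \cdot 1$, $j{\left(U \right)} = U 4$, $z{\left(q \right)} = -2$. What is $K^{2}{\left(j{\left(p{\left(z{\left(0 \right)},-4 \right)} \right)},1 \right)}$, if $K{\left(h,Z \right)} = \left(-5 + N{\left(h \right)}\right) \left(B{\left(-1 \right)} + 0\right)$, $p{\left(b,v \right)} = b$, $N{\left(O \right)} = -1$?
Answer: $4356$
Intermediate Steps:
$j{\left(U \right)} = 4 U$
$G = 5$
$B{\left(c \right)} = 11$ ($B{\left(c \right)} = 2 - \left(-4 - 5\right) = 2 - -9 = 2 + 9 = 11$)
$K{\left(h,Z \right)} = -66$ ($K{\left(h,Z \right)} = \left(-5 - 1\right) \left(11 + 0\right) = \left(-6\right) 11 = -66$)
$K^{2}{\left(j{\left(p{\left(z{\left(0 \right)},-4 \right)} \right)},1 \right)} = \left(-66\right)^{2} = 4356$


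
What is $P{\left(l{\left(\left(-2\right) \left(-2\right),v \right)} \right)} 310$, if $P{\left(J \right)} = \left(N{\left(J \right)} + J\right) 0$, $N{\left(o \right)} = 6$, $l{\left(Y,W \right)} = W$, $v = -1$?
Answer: $0$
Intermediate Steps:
$P{\left(J \right)} = 0$ ($P{\left(J \right)} = \left(6 + J\right) 0 = 0$)
$P{\left(l{\left(\left(-2\right) \left(-2\right),v \right)} \right)} 310 = 0 \cdot 310 = 0$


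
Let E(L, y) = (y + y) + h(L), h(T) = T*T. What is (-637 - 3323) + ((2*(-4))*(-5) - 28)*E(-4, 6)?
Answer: -3624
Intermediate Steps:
h(T) = T²
E(L, y) = L² + 2*y (E(L, y) = (y + y) + L² = 2*y + L² = L² + 2*y)
(-637 - 3323) + ((2*(-4))*(-5) - 28)*E(-4, 6) = (-637 - 3323) + ((2*(-4))*(-5) - 28)*((-4)² + 2*6) = -3960 + (-8*(-5) - 28)*(16 + 12) = -3960 + (40 - 28)*28 = -3960 + 12*28 = -3960 + 336 = -3624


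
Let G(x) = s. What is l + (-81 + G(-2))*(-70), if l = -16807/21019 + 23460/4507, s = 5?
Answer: 504394964151/94732633 ≈ 5324.4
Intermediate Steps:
G(x) = 5
l = 417356591/94732633 (l = -16807*1/21019 + 23460*(1/4507) = -16807/21019 + 23460/4507 = 417356591/94732633 ≈ 4.4056)
l + (-81 + G(-2))*(-70) = 417356591/94732633 + (-81 + 5)*(-70) = 417356591/94732633 - 76*(-70) = 417356591/94732633 + 5320 = 504394964151/94732633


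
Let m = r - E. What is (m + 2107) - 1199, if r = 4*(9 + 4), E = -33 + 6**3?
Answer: 777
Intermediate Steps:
E = 183 (E = -33 + 216 = 183)
r = 52 (r = 4*13 = 52)
m = -131 (m = 52 - 1*183 = 52 - 183 = -131)
(m + 2107) - 1199 = (-131 + 2107) - 1199 = 1976 - 1199 = 777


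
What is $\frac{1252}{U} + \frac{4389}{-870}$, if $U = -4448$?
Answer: $- \frac{858813}{161240} \approx -5.3263$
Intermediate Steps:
$\frac{1252}{U} + \frac{4389}{-870} = \frac{1252}{-4448} + \frac{4389}{-870} = 1252 \left(- \frac{1}{4448}\right) + 4389 \left(- \frac{1}{870}\right) = - \frac{313}{1112} - \frac{1463}{290} = - \frac{858813}{161240}$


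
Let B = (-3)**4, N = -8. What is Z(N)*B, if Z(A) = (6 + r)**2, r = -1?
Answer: 2025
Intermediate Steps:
B = 81
Z(A) = 25 (Z(A) = (6 - 1)**2 = 5**2 = 25)
Z(N)*B = 25*81 = 2025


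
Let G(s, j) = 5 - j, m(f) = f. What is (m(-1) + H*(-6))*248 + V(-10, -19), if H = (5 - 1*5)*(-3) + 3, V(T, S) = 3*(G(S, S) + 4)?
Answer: -4628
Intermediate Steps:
V(T, S) = 27 - 3*S (V(T, S) = 3*((5 - S) + 4) = 3*(9 - S) = 27 - 3*S)
H = 3 (H = (5 - 5)*(-3) + 3 = 0*(-3) + 3 = 0 + 3 = 3)
(m(-1) + H*(-6))*248 + V(-10, -19) = (-1 + 3*(-6))*248 + (27 - 3*(-19)) = (-1 - 18)*248 + (27 + 57) = -19*248 + 84 = -4712 + 84 = -4628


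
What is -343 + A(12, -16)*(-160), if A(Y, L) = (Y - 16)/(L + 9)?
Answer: -3041/7 ≈ -434.43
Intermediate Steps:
A(Y, L) = (-16 + Y)/(9 + L)
-343 + A(12, -16)*(-160) = -343 + ((-16 + 12)/(9 - 16))*(-160) = -343 + (-4/(-7))*(-160) = -343 - ⅐*(-4)*(-160) = -343 + (4/7)*(-160) = -343 - 640/7 = -3041/7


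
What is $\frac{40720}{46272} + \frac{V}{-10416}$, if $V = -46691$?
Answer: $\frac{4487197}{836752} \approx 5.3626$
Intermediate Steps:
$\frac{40720}{46272} + \frac{V}{-10416} = \frac{40720}{46272} - \frac{46691}{-10416} = 40720 \cdot \frac{1}{46272} - - \frac{46691}{10416} = \frac{2545}{2892} + \frac{46691}{10416} = \frac{4487197}{836752}$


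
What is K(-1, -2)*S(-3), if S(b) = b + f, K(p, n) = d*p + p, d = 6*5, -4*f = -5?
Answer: 217/4 ≈ 54.250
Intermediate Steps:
f = 5/4 (f = -¼*(-5) = 5/4 ≈ 1.2500)
d = 30
K(p, n) = 31*p (K(p, n) = 30*p + p = 31*p)
S(b) = 5/4 + b (S(b) = b + 5/4 = 5/4 + b)
K(-1, -2)*S(-3) = (31*(-1))*(5/4 - 3) = -31*(-7/4) = 217/4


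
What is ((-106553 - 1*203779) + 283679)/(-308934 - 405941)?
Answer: 26653/714875 ≈ 0.037283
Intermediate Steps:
((-106553 - 1*203779) + 283679)/(-308934 - 405941) = ((-106553 - 203779) + 283679)/(-714875) = (-310332 + 283679)*(-1/714875) = -26653*(-1/714875) = 26653/714875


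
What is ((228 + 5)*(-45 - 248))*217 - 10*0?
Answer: -14814373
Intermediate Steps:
((228 + 5)*(-45 - 248))*217 - 10*0 = (233*(-293))*217 + 0 = -68269*217 + 0 = -14814373 + 0 = -14814373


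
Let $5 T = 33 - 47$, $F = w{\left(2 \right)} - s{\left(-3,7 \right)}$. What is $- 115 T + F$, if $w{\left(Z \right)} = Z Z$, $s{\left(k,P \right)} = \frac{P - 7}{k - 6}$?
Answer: $326$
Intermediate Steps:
$s{\left(k,P \right)} = \frac{-7 + P}{-6 + k}$
$w{\left(Z \right)} = Z^{2}$
$F = 4$ ($F = 2^{2} - \frac{-7 + 7}{-6 - 3} = 4 - \frac{1}{-9} \cdot 0 = 4 - \left(- \frac{1}{9}\right) 0 = 4 - 0 = 4 + 0 = 4$)
$T = - \frac{14}{5}$ ($T = \frac{33 - 47}{5} = \frac{1}{5} \left(-14\right) = - \frac{14}{5} \approx -2.8$)
$- 115 T + F = \left(-115\right) \left(- \frac{14}{5}\right) + 4 = 322 + 4 = 326$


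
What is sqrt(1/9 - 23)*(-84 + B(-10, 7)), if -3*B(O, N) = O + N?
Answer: -83*I*sqrt(206)/3 ≈ -397.09*I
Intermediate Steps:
B(O, N) = -N/3 - O/3 (B(O, N) = -(O + N)/3 = -(N + O)/3 = -N/3 - O/3)
sqrt(1/9 - 23)*(-84 + B(-10, 7)) = sqrt(1/9 - 23)*(-84 + (-1/3*7 - 1/3*(-10))) = sqrt(1/9 - 23)*(-84 + (-7/3 + 10/3)) = sqrt(-206/9)*(-84 + 1) = (I*sqrt(206)/3)*(-83) = -83*I*sqrt(206)/3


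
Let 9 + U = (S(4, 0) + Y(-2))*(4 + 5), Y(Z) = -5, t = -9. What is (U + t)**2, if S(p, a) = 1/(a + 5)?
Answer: 93636/25 ≈ 3745.4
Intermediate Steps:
S(p, a) = 1/(5 + a)
U = -261/5 (U = -9 + (1/(5 + 0) - 5)*(4 + 5) = -9 + (1/5 - 5)*9 = -9 - 24/5*9 = -9 - 216/5 = -261/5 ≈ -52.200)
(U + t)**2 = (-261/5 - 9)**2 = (-306/5)**2 = 93636/25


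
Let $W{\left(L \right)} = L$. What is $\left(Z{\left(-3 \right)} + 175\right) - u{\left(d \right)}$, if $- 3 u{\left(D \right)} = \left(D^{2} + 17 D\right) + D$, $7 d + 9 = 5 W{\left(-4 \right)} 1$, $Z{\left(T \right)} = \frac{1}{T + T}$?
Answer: $\frac{45775}{294} \approx 155.7$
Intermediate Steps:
$Z{\left(T \right)} = \frac{1}{2 T}$
$d = - \frac{29}{7}$ ($d = - \frac{9}{7} + \frac{5 \left(-4\right) 1}{7} = - \frac{9}{7} + \frac{\left(-20\right) 1}{7} = - \frac{9}{7} + \frac{1}{7} \left(-20\right) = - \frac{9}{7} - \frac{20}{7} = - \frac{29}{7} \approx -4.1429$)
$u{\left(D \right)} = - 6 D - \frac{D^{2}}{3}$ ($u{\left(D \right)} = - \frac{\left(D^{2} + 17 D\right) + D}{3} = - \frac{D^{2} + 18 D}{3} = - 6 D - \frac{D^{2}}{3}$)
$\left(Z{\left(-3 \right)} + 175\right) - u{\left(d \right)} = \left(\frac{1}{2 \left(-3\right)} + 175\right) - \left(- \frac{1}{3}\right) \left(- \frac{29}{7}\right) \left(18 - \frac{29}{7}\right) = \left(\frac{1}{2} \left(- \frac{1}{3}\right) + 175\right) - \left(- \frac{1}{3}\right) \left(- \frac{29}{7}\right) \frac{97}{7} = \left(- \frac{1}{6} + 175\right) - \frac{2813}{147} = \frac{1049}{6} - \frac{2813}{147} = \frac{45775}{294}$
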